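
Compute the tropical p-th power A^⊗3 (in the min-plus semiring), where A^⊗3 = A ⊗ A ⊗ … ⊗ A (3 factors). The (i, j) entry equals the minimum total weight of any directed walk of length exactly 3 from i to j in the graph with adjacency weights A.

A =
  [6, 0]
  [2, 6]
A^⊗3 =
  [8, 2]
  [4, 8]

Each entry (A^⊗3)_ij equals the minimum over all length-3 walks i = v_0 → v_1 → … → v_3 = j of Σ_t A[v_t][v_{t+1}]. For example, for (i, j) = (0, 1) we minimise over 4 possible intermediate vertex sequences; the minimum is 2, attained along the walk 0 → 1 → 0 → 1.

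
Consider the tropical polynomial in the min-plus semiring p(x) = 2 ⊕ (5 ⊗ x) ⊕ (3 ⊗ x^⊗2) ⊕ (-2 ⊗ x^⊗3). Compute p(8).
p(8) = 2

A tropical monomial a ⊗ x^⊗i evaluates to a + i · x. Evaluating each term at x = 8:
  Term 0 contributes 2 + 0 · 8 = 2
  Term 1 contributes 5 + 1 · 8 = 13
  Term 2 contributes 3 + 2 · 8 = 19
  Term 3 contributes -2 + 3 · 8 = 22
p(8) = ⊕ of these = min[2, 13, 19, 22] = 2.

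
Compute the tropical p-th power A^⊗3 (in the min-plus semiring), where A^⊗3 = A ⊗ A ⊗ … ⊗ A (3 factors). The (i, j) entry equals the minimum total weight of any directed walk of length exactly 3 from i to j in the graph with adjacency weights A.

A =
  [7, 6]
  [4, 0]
A^⊗3 =
  [10, 6]
  [4, 0]

Each entry (A^⊗3)_ij equals the minimum over all length-3 walks i = v_0 → v_1 → … → v_3 = j of Σ_t A[v_t][v_{t+1}]. For example, for (i, j) = (0, 1) we minimise over 4 possible intermediate vertex sequences; the minimum is 6, attained along the walk 0 → 1 → 1 → 1.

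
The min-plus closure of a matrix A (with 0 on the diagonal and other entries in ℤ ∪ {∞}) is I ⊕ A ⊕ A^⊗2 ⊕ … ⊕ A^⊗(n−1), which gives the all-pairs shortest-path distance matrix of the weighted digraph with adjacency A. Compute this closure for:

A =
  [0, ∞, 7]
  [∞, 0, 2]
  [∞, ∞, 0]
Closure =
  [0, ∞, 7]
  [∞, 0, 2]
  [∞, ∞, 0]

This is the Floyd-Warshall all-pairs shortest-path computation. For each intermediate vertex k = 0, 1, …, 2, update dist[i][j] ← min(dist[i][j], dist[i][k] + dist[k][j]). The final matrix gives, for each (i, j), the minimum total weight of any directed path from i to j (possibly empty when i = j).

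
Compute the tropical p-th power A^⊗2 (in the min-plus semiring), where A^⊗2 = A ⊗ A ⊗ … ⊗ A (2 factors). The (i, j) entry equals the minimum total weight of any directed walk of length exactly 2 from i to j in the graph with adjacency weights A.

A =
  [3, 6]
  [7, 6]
A^⊗2 =
  [6, 9]
  [10, 12]

Each entry (A^⊗2)_ij equals the minimum over all length-2 walks i = v_0 → v_1 → … → v_2 = j of Σ_t A[v_t][v_{t+1}]. For example, for (i, j) = (0, 1) we minimise over 2 possible intermediate vertex sequences; the minimum is 9, attained along the walk 0 → 0 → 1.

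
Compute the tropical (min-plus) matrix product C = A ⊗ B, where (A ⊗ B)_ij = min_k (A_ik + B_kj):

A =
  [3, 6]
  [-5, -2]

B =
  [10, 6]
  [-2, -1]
A ⊗ B =
  [4, 5]
  [-4, -3]

Apply the min-plus product entry-by-entry:
  C[0][0] = min over k of (A[0][0] + B[0][0] = 3 + 10 = 13, A[0][1] + B[1][0] = 6 + -2 = 4) = 4 (attained at k = 1)
  C[0][1] = min over k of (A[0][0] + B[0][1] = 3 + 6 = 9, A[0][1] + B[1][1] = 6 + -1 = 5) = 5 (attained at k = 1)
  C[1][0] = min over k of (A[1][0] + B[0][0] = -5 + 10 = 5, A[1][1] + B[1][0] = -2 + -2 = -4) = -4 (attained at k = 1)
  C[1][1] = min over k of (A[1][0] + B[0][1] = -5 + 6 = 1, A[1][1] + B[1][1] = -2 + -1 = -3) = -3 (attained at k = 1)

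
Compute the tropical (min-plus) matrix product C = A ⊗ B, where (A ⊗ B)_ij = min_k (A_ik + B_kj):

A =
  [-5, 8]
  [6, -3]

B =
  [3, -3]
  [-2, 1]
A ⊗ B =
  [-2, -8]
  [-5, -2]

Apply the min-plus product entry-by-entry:
  C[0][0] = min over k of (A[0][0] + B[0][0] = -5 + 3 = -2, A[0][1] + B[1][0] = 8 + -2 = 6) = -2 (attained at k = 0)
  C[0][1] = min over k of (A[0][0] + B[0][1] = -5 + -3 = -8, A[0][1] + B[1][1] = 8 + 1 = 9) = -8 (attained at k = 0)
  C[1][0] = min over k of (A[1][0] + B[0][0] = 6 + 3 = 9, A[1][1] + B[1][0] = -3 + -2 = -5) = -5 (attained at k = 1)
  C[1][1] = min over k of (A[1][0] + B[0][1] = 6 + -3 = 3, A[1][1] + B[1][1] = -3 + 1 = -2) = -2 (attained at k = 1)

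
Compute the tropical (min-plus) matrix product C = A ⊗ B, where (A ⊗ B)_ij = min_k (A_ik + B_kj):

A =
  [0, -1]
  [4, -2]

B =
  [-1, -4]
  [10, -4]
A ⊗ B =
  [-1, -5]
  [3, -6]

Apply the min-plus product entry-by-entry:
  C[0][0] = min over k of (A[0][0] + B[0][0] = 0 + -1 = -1, A[0][1] + B[1][0] = -1 + 10 = 9) = -1 (attained at k = 0)
  C[0][1] = min over k of (A[0][0] + B[0][1] = 0 + -4 = -4, A[0][1] + B[1][1] = -1 + -4 = -5) = -5 (attained at k = 1)
  C[1][0] = min over k of (A[1][0] + B[0][0] = 4 + -1 = 3, A[1][1] + B[1][0] = -2 + 10 = 8) = 3 (attained at k = 0)
  C[1][1] = min over k of (A[1][0] + B[0][1] = 4 + -4 = 0, A[1][1] + B[1][1] = -2 + -4 = -6) = -6 (attained at k = 1)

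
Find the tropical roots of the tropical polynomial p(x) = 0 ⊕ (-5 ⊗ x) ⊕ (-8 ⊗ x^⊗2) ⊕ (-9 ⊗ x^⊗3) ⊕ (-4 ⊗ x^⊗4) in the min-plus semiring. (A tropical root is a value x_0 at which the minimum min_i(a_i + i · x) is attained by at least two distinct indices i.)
Roots: {-5, 1, 3, 5}

Each tropical root is a break point of the lower envelope of the lines y = a_i + i · x (there are 5 lines, with slopes 0, 1, ..., 4). Only the lines that attain the minimum somewhere contribute to roots; other lines are dominated. Here the surviving (envelope) indices are i = 4, i = 3, i = 2, i = 1, i = 0.
Intersections between consecutive envelope lines give the roots: for adjacent envelope indices i < j the intersection is x = (a_i − a_j) / (j − i). Reading off the sorted break points: {-5, 1, 3, 5}.
Verification: at each break x_0, at least two indices attain the minimum of min_i(a_i + i · x_0).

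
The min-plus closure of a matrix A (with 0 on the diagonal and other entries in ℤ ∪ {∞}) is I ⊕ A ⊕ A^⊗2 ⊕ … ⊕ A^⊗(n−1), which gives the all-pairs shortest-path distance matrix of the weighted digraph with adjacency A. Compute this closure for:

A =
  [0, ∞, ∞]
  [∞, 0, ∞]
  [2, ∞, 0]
Closure =
  [0, ∞, ∞]
  [∞, 0, ∞]
  [2, ∞, 0]

This is the Floyd-Warshall all-pairs shortest-path computation. For each intermediate vertex k = 0, 1, …, 2, update dist[i][j] ← min(dist[i][j], dist[i][k] + dist[k][j]). The final matrix gives, for each (i, j), the minimum total weight of any directed path from i to j (possibly empty when i = j).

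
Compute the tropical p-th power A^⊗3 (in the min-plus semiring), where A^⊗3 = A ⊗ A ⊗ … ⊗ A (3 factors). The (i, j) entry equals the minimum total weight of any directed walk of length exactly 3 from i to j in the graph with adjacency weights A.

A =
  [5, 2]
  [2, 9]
A^⊗3 =
  [9, 6]
  [6, 9]

Each entry (A^⊗3)_ij equals the minimum over all length-3 walks i = v_0 → v_1 → … → v_3 = j of Σ_t A[v_t][v_{t+1}]. For example, for (i, j) = (0, 1) we minimise over 4 possible intermediate vertex sequences; the minimum is 6, attained along the walk 0 → 1 → 0 → 1.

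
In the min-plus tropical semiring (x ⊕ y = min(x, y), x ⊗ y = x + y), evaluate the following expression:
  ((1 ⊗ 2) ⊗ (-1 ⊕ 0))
((1 ⊗ 2) ⊗ (-1 ⊕ 0)) = 2

Expand innermost to outermost. Recall ⊕ takes the minimum of its arguments and ⊗ takes their sum. Working out the expression ((1 ⊗ 2) ⊗ (-1 ⊕ 0)) gives 2.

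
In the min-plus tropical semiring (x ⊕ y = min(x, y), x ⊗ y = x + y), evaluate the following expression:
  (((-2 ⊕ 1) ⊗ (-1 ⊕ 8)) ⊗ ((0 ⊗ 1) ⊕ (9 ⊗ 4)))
(((-2 ⊕ 1) ⊗ (-1 ⊕ 8)) ⊗ ((0 ⊗ 1) ⊕ (9 ⊗ 4))) = -2

Expand innermost to outermost. Recall ⊕ takes the minimum of its arguments and ⊗ takes their sum. Working out the expression (((-2 ⊕ 1) ⊗ (-1 ⊕ 8)) ⊗ ((0 ⊗ 1) ⊕ (9 ⊗ 4))) gives -2.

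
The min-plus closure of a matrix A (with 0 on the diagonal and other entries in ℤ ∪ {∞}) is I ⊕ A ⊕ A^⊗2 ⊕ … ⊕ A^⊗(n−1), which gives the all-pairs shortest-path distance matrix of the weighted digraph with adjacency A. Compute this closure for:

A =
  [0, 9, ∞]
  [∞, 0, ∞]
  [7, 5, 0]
Closure =
  [0, 9, ∞]
  [∞, 0, ∞]
  [7, 5, 0]

This is the Floyd-Warshall all-pairs shortest-path computation. For each intermediate vertex k = 0, 1, …, 2, update dist[i][j] ← min(dist[i][j], dist[i][k] + dist[k][j]). The final matrix gives, for each (i, j), the minimum total weight of any directed path from i to j (possibly empty when i = j).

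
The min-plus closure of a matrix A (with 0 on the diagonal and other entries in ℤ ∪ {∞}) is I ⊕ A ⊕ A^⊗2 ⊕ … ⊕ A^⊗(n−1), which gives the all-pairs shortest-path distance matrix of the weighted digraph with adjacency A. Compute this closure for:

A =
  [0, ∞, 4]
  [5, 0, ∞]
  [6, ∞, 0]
Closure =
  [0, ∞, 4]
  [5, 0, 9]
  [6, ∞, 0]

This is the Floyd-Warshall all-pairs shortest-path computation. For each intermediate vertex k = 0, 1, …, 2, update dist[i][j] ← min(dist[i][j], dist[i][k] + dist[k][j]). The final matrix gives, for each (i, j), the minimum total weight of any directed path from i to j (possibly empty when i = j).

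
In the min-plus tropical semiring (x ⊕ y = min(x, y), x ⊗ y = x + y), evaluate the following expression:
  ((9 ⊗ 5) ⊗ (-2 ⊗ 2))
((9 ⊗ 5) ⊗ (-2 ⊗ 2)) = 14

Expand innermost to outermost. Recall ⊕ takes the minimum of its arguments and ⊗ takes their sum. Working out the expression ((9 ⊗ 5) ⊗ (-2 ⊗ 2)) gives 14.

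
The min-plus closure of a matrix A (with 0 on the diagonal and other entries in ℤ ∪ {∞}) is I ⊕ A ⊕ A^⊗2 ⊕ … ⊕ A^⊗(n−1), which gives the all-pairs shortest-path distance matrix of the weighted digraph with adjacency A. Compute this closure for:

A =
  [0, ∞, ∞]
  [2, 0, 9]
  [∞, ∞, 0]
Closure =
  [0, ∞, ∞]
  [2, 0, 9]
  [∞, ∞, 0]

This is the Floyd-Warshall all-pairs shortest-path computation. For each intermediate vertex k = 0, 1, …, 2, update dist[i][j] ← min(dist[i][j], dist[i][k] + dist[k][j]). The final matrix gives, for each (i, j), the minimum total weight of any directed path from i to j (possibly empty when i = j).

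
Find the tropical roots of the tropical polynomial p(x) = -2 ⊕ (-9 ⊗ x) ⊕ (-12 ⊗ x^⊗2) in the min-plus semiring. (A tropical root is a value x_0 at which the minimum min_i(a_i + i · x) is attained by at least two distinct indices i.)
Roots: {3, 7}

Each tropical root is a break point of the lower envelope of the lines y = a_i + i · x (there are 3 lines, with slopes 0, 1, ..., 2). Only the lines that attain the minimum somewhere contribute to roots; other lines are dominated. Here the surviving (envelope) indices are i = 2, i = 1, i = 0.
Intersections between consecutive envelope lines give the roots: for adjacent envelope indices i < j the intersection is x = (a_i − a_j) / (j − i). Reading off the sorted break points: {3, 7}.
Verification: at each break x_0, at least two indices attain the minimum of min_i(a_i + i · x_0).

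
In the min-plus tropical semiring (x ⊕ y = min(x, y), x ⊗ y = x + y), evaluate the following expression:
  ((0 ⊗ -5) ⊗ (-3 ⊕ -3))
((0 ⊗ -5) ⊗ (-3 ⊕ -3)) = -8

Expand innermost to outermost. Recall ⊕ takes the minimum of its arguments and ⊗ takes their sum. Working out the expression ((0 ⊗ -5) ⊗ (-3 ⊕ -3)) gives -8.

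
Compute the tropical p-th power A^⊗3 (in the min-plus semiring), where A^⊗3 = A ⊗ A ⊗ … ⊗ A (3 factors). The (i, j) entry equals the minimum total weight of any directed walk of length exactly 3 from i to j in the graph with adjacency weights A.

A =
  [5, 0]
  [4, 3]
A^⊗3 =
  [7, 4]
  [8, 7]

Each entry (A^⊗3)_ij equals the minimum over all length-3 walks i = v_0 → v_1 → … → v_3 = j of Σ_t A[v_t][v_{t+1}]. For example, for (i, j) = (0, 1) we minimise over 4 possible intermediate vertex sequences; the minimum is 4, attained along the walk 0 → 1 → 0 → 1.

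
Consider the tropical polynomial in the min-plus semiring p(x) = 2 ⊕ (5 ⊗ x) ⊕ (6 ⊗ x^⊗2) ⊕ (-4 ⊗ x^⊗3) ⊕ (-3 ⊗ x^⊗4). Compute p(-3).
p(-3) = -15

A tropical monomial a ⊗ x^⊗i evaluates to a + i · x. Evaluating each term at x = -3:
  Term 0 contributes 2 + 0 · -3 = 2
  Term 1 contributes 5 + 1 · -3 = 2
  Term 2 contributes 6 + 2 · -3 = 0
  Term 3 contributes -4 + 3 · -3 = -13
  Term 4 contributes -3 + 4 · -3 = -15
p(-3) = ⊕ of these = min[2, 2, 0, -13, -15] = -15.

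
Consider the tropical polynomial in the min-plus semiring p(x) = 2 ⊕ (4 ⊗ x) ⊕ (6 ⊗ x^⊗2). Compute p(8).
p(8) = 2

A tropical monomial a ⊗ x^⊗i evaluates to a + i · x. Evaluating each term at x = 8:
  Term 0 contributes 2 + 0 · 8 = 2
  Term 1 contributes 4 + 1 · 8 = 12
  Term 2 contributes 6 + 2 · 8 = 22
p(8) = ⊕ of these = min[2, 12, 22] = 2.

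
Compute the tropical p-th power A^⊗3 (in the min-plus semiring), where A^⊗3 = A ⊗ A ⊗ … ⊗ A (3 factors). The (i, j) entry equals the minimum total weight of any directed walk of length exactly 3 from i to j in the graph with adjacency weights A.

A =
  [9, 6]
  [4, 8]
A^⊗3 =
  [18, 16]
  [14, 18]

Each entry (A^⊗3)_ij equals the minimum over all length-3 walks i = v_0 → v_1 → … → v_3 = j of Σ_t A[v_t][v_{t+1}]. For example, for (i, j) = (0, 1) we minimise over 4 possible intermediate vertex sequences; the minimum is 16, attained along the walk 0 → 1 → 0 → 1.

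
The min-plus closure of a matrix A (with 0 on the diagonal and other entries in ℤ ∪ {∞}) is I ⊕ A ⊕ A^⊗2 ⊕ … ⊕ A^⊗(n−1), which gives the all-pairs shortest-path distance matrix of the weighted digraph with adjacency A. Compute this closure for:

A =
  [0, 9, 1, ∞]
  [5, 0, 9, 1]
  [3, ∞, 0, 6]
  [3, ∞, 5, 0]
Closure =
  [0, 9, 1, 7]
  [4, 0, 5, 1]
  [3, 12, 0, 6]
  [3, 12, 4, 0]

This is the Floyd-Warshall all-pairs shortest-path computation. For each intermediate vertex k = 0, 1, …, 3, update dist[i][j] ← min(dist[i][j], dist[i][k] + dist[k][j]). The final matrix gives, for each (i, j), the minimum total weight of any directed path from i to j (possibly empty when i = j).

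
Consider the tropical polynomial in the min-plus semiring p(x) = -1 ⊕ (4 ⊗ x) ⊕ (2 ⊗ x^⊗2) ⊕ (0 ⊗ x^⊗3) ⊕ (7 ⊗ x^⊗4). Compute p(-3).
p(-3) = -9

A tropical monomial a ⊗ x^⊗i evaluates to a + i · x. Evaluating each term at x = -3:
  Term 0 contributes -1 + 0 · -3 = -1
  Term 1 contributes 4 + 1 · -3 = 1
  Term 2 contributes 2 + 2 · -3 = -4
  Term 3 contributes 0 + 3 · -3 = -9
  Term 4 contributes 7 + 4 · -3 = -5
p(-3) = ⊕ of these = min[-1, 1, -4, -9, -5] = -9.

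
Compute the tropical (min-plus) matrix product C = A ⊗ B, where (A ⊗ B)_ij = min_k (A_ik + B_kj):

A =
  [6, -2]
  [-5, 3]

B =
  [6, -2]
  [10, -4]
A ⊗ B =
  [8, -6]
  [1, -7]

Apply the min-plus product entry-by-entry:
  C[0][0] = min over k of (A[0][0] + B[0][0] = 6 + 6 = 12, A[0][1] + B[1][0] = -2 + 10 = 8) = 8 (attained at k = 1)
  C[0][1] = min over k of (A[0][0] + B[0][1] = 6 + -2 = 4, A[0][1] + B[1][1] = -2 + -4 = -6) = -6 (attained at k = 1)
  C[1][0] = min over k of (A[1][0] + B[0][0] = -5 + 6 = 1, A[1][1] + B[1][0] = 3 + 10 = 13) = 1 (attained at k = 0)
  C[1][1] = min over k of (A[1][0] + B[0][1] = -5 + -2 = -7, A[1][1] + B[1][1] = 3 + -4 = -1) = -7 (attained at k = 0)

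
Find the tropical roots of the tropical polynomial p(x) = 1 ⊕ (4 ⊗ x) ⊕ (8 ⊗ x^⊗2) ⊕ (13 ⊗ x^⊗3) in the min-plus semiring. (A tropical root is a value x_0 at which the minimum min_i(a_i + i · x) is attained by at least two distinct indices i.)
Roots: {-5, -4, -3}

Each tropical root is a break point of the lower envelope of the lines y = a_i + i · x (there are 4 lines, with slopes 0, 1, ..., 3). Only the lines that attain the minimum somewhere contribute to roots; other lines are dominated. Here the surviving (envelope) indices are i = 3, i = 2, i = 1, i = 0.
Intersections between consecutive envelope lines give the roots: for adjacent envelope indices i < j the intersection is x = (a_i − a_j) / (j − i). Reading off the sorted break points: {-5, -4, -3}.
Verification: at each break x_0, at least two indices attain the minimum of min_i(a_i + i · x_0).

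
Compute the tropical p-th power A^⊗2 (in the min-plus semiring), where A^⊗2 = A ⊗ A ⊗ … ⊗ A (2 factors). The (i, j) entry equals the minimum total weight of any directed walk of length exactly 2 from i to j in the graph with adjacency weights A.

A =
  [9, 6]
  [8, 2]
A^⊗2 =
  [14, 8]
  [10, 4]

Each entry (A^⊗2)_ij equals the minimum over all length-2 walks i = v_0 → v_1 → … → v_2 = j of Σ_t A[v_t][v_{t+1}]. For example, for (i, j) = (0, 1) we minimise over 2 possible intermediate vertex sequences; the minimum is 8, attained along the walk 0 → 1 → 1.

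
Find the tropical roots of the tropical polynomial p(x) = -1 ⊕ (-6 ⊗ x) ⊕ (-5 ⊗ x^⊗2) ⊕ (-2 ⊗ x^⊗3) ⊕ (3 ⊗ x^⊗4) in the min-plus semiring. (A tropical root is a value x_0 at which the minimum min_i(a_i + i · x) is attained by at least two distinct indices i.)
Roots: {-5, -3, -1, 5}

Each tropical root is a break point of the lower envelope of the lines y = a_i + i · x (there are 5 lines, with slopes 0, 1, ..., 4). Only the lines that attain the minimum somewhere contribute to roots; other lines are dominated. Here the surviving (envelope) indices are i = 4, i = 3, i = 2, i = 1, i = 0.
Intersections between consecutive envelope lines give the roots: for adjacent envelope indices i < j the intersection is x = (a_i − a_j) / (j − i). Reading off the sorted break points: {-5, -3, -1, 5}.
Verification: at each break x_0, at least two indices attain the minimum of min_i(a_i + i · x_0).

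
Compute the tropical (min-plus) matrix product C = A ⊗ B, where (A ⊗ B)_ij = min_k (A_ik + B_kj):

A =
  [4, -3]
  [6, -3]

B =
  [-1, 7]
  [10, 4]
A ⊗ B =
  [3, 1]
  [5, 1]

Apply the min-plus product entry-by-entry:
  C[0][0] = min over k of (A[0][0] + B[0][0] = 4 + -1 = 3, A[0][1] + B[1][0] = -3 + 10 = 7) = 3 (attained at k = 0)
  C[0][1] = min over k of (A[0][0] + B[0][1] = 4 + 7 = 11, A[0][1] + B[1][1] = -3 + 4 = 1) = 1 (attained at k = 1)
  C[1][0] = min over k of (A[1][0] + B[0][0] = 6 + -1 = 5, A[1][1] + B[1][0] = -3 + 10 = 7) = 5 (attained at k = 0)
  C[1][1] = min over k of (A[1][0] + B[0][1] = 6 + 7 = 13, A[1][1] + B[1][1] = -3 + 4 = 1) = 1 (attained at k = 1)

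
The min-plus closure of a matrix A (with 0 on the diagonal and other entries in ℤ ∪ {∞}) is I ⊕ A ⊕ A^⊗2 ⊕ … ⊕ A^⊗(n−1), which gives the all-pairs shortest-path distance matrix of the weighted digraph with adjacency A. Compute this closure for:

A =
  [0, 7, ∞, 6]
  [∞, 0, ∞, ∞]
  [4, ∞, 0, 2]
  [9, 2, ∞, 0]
Closure =
  [0, 7, ∞, 6]
  [∞, 0, ∞, ∞]
  [4, 4, 0, 2]
  [9, 2, ∞, 0]

This is the Floyd-Warshall all-pairs shortest-path computation. For each intermediate vertex k = 0, 1, …, 3, update dist[i][j] ← min(dist[i][j], dist[i][k] + dist[k][j]). The final matrix gives, for each (i, j), the minimum total weight of any directed path from i to j (possibly empty when i = j).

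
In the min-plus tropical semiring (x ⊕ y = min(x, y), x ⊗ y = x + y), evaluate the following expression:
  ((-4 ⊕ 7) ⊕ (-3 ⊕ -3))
((-4 ⊕ 7) ⊕ (-3 ⊕ -3)) = -4

Expand innermost to outermost. Recall ⊕ takes the minimum of its arguments and ⊗ takes their sum. Working out the expression ((-4 ⊕ 7) ⊕ (-3 ⊕ -3)) gives -4.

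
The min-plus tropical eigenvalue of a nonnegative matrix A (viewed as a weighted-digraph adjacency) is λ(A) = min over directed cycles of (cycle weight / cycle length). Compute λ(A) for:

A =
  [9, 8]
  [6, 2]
λ(A) = 2

Enumerate directed cycles and compute their means (weight / length). Sample:
  cycle 0 → 0: weight = 9, length = 1, mean = 9/1 ≈ 9.000
  cycle 1 → 1: weight = 2, length = 1, mean = 2/1 ≈ 2.000
  cycle 0 → 1 → 0: weight = 14, length = 2, mean = 14/2 ≈ 7.000
  cycle 1 → 0 → 1: weight = 14, length = 2, mean = 14/2 ≈ 7.000
Minimum mean = 2.000, attained e.g. along the cycle 1 → 1 with weight 2 and length 1. So λ(A) = 2/1 = 2.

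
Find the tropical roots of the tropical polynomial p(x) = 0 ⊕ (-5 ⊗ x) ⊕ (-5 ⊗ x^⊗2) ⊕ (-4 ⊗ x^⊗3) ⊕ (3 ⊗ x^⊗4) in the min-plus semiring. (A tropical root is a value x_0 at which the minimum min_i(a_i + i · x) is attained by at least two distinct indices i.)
Roots: {-7, -1, 0, 5}

Each tropical root is a break point of the lower envelope of the lines y = a_i + i · x (there are 5 lines, with slopes 0, 1, ..., 4). Only the lines that attain the minimum somewhere contribute to roots; other lines are dominated. Here the surviving (envelope) indices are i = 4, i = 3, i = 2, i = 1, i = 0.
Intersections between consecutive envelope lines give the roots: for adjacent envelope indices i < j the intersection is x = (a_i − a_j) / (j − i). Reading off the sorted break points: {-7, -1, 0, 5}.
Verification: at each break x_0, at least two indices attain the minimum of min_i(a_i + i · x_0).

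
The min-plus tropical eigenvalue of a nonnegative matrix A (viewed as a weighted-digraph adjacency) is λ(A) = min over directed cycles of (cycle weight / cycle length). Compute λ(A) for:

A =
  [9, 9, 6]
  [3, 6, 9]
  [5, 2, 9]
λ(A) = 11/3

Enumerate directed cycles and compute their means (weight / length). Sample:
  cycle 0 → 0: weight = 9, length = 1, mean = 9/1 ≈ 9.000
  cycle 1 → 1: weight = 6, length = 1, mean = 6/1 ≈ 6.000
  cycle 2 → 2: weight = 9, length = 1, mean = 9/1 ≈ 9.000
  cycle 0 → 1 → 0: weight = 12, length = 2, mean = 12/2 ≈ 6.000
  cycle 0 → 2 → 0: weight = 11, length = 2, mean = 11/2 ≈ 5.500
  cycle 1 → 0 → 1: weight = 12, length = 2, mean = 12/2 ≈ 6.000
Minimum mean = 3.667, attained e.g. along the cycle 0 → 2 → 1 → 0 with weight 11 and length 3. So λ(A) = 11/3 = 11/3.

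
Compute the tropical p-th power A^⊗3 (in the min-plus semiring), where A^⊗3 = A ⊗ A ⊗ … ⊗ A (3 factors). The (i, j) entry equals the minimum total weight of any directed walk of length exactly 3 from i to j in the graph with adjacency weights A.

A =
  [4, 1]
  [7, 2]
A^⊗3 =
  [10, 5]
  [11, 6]

Each entry (A^⊗3)_ij equals the minimum over all length-3 walks i = v_0 → v_1 → … → v_3 = j of Σ_t A[v_t][v_{t+1}]. For example, for (i, j) = (0, 1) we minimise over 4 possible intermediate vertex sequences; the minimum is 5, attained along the walk 0 → 1 → 1 → 1.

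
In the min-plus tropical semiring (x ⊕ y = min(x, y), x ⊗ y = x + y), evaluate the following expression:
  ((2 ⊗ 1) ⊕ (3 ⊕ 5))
((2 ⊗ 1) ⊕ (3 ⊕ 5)) = 3

Expand innermost to outermost. Recall ⊕ takes the minimum of its arguments and ⊗ takes their sum. Working out the expression ((2 ⊗ 1) ⊕ (3 ⊕ 5)) gives 3.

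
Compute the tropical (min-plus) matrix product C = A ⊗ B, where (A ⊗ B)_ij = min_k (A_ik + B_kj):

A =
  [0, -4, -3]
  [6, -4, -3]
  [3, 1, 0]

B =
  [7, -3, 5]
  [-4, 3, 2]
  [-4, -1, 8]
A ⊗ B =
  [-8, -4, -2]
  [-8, -4, -2]
  [-4, -1, 3]

Apply the min-plus product entry-by-entry:
  C[0][0] = min over k of (A[0][0] + B[0][0] = 0 + 7 = 7, A[0][1] + B[1][0] = -4 + -4 = -8, A[0][2] + B[2][0] = -3 + -4 = -7) = -8 (attained at k = 1)
  C[0][1] = min over k of (A[0][0] + B[0][1] = 0 + -3 = -3, A[0][1] + B[1][1] = -4 + 3 = -1, A[0][2] + B[2][1] = -3 + -1 = -4) = -4 (attained at k = 2)
  C[0][2] = min over k of (A[0][0] + B[0][2] = 0 + 5 = 5, A[0][1] + B[1][2] = -4 + 2 = -2, A[0][2] + B[2][2] = -3 + 8 = 5) = -2 (attained at k = 1)
  C[1][0] = min over k of (A[1][0] + B[0][0] = 6 + 7 = 13, A[1][1] + B[1][0] = -4 + -4 = -8, A[1][2] + B[2][0] = -3 + -4 = -7) = -8 (attained at k = 1)
  C[1][1] = min over k of (A[1][0] + B[0][1] = 6 + -3 = 3, A[1][1] + B[1][1] = -4 + 3 = -1, A[1][2] + B[2][1] = -3 + -1 = -4) = -4 (attained at k = 2)
  C[1][2] = min over k of (A[1][0] + B[0][2] = 6 + 5 = 11, A[1][1] + B[1][2] = -4 + 2 = -2, A[1][2] + B[2][2] = -3 + 8 = 5) = -2 (attained at k = 1)
  C[2][0] = min over k of (A[2][0] + B[0][0] = 3 + 7 = 10, A[2][1] + B[1][0] = 1 + -4 = -3, A[2][2] + B[2][0] = 0 + -4 = -4) = -4 (attained at k = 2)
  C[2][1] = min over k of (A[2][0] + B[0][1] = 3 + -3 = 0, A[2][1] + B[1][1] = 1 + 3 = 4, A[2][2] + B[2][1] = 0 + -1 = -1) = -1 (attained at k = 2)
  C[2][2] = min over k of (A[2][0] + B[0][2] = 3 + 5 = 8, A[2][1] + B[1][2] = 1 + 2 = 3, A[2][2] + B[2][2] = 0 + 8 = 8) = 3 (attained at k = 1)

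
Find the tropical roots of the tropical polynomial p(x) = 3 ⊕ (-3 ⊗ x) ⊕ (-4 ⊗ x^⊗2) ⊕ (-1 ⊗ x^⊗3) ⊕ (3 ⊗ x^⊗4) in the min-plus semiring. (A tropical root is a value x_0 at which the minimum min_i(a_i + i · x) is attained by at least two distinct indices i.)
Roots: {-4, -3, 1, 6}

Each tropical root is a break point of the lower envelope of the lines y = a_i + i · x (there are 5 lines, with slopes 0, 1, ..., 4). Only the lines that attain the minimum somewhere contribute to roots; other lines are dominated. Here the surviving (envelope) indices are i = 4, i = 3, i = 2, i = 1, i = 0.
Intersections between consecutive envelope lines give the roots: for adjacent envelope indices i < j the intersection is x = (a_i − a_j) / (j − i). Reading off the sorted break points: {-4, -3, 1, 6}.
Verification: at each break x_0, at least two indices attain the minimum of min_i(a_i + i · x_0).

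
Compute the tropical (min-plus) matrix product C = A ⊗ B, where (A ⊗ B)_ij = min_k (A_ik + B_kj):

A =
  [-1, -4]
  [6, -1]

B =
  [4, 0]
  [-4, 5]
A ⊗ B =
  [-8, -1]
  [-5, 4]

Apply the min-plus product entry-by-entry:
  C[0][0] = min over k of (A[0][0] + B[0][0] = -1 + 4 = 3, A[0][1] + B[1][0] = -4 + -4 = -8) = -8 (attained at k = 1)
  C[0][1] = min over k of (A[0][0] + B[0][1] = -1 + 0 = -1, A[0][1] + B[1][1] = -4 + 5 = 1) = -1 (attained at k = 0)
  C[1][0] = min over k of (A[1][0] + B[0][0] = 6 + 4 = 10, A[1][1] + B[1][0] = -1 + -4 = -5) = -5 (attained at k = 1)
  C[1][1] = min over k of (A[1][0] + B[0][1] = 6 + 0 = 6, A[1][1] + B[1][1] = -1 + 5 = 4) = 4 (attained at k = 1)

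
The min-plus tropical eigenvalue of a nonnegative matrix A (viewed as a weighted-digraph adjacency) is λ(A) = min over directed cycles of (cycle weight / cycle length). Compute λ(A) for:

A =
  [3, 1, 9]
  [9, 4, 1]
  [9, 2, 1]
λ(A) = 1

Enumerate directed cycles and compute their means (weight / length). Sample:
  cycle 0 → 0: weight = 3, length = 1, mean = 3/1 ≈ 3.000
  cycle 1 → 1: weight = 4, length = 1, mean = 4/1 ≈ 4.000
  cycle 2 → 2: weight = 1, length = 1, mean = 1/1 ≈ 1.000
  cycle 0 → 1 → 0: weight = 10, length = 2, mean = 10/2 ≈ 5.000
  cycle 0 → 2 → 0: weight = 18, length = 2, mean = 18/2 ≈ 9.000
  cycle 1 → 0 → 1: weight = 10, length = 2, mean = 10/2 ≈ 5.000
Minimum mean = 1.000, attained e.g. along the cycle 2 → 2 with weight 1 and length 1. So λ(A) = 1/1 = 1.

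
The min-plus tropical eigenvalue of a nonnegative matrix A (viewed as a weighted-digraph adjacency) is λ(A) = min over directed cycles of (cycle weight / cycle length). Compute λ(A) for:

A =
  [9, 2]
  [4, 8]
λ(A) = 3

Enumerate directed cycles and compute their means (weight / length). Sample:
  cycle 0 → 0: weight = 9, length = 1, mean = 9/1 ≈ 9.000
  cycle 1 → 1: weight = 8, length = 1, mean = 8/1 ≈ 8.000
  cycle 0 → 1 → 0: weight = 6, length = 2, mean = 6/2 ≈ 3.000
  cycle 1 → 0 → 1: weight = 6, length = 2, mean = 6/2 ≈ 3.000
Minimum mean = 3.000, attained e.g. along the cycle 0 → 1 → 0 with weight 6 and length 2. So λ(A) = 6/2 = 3.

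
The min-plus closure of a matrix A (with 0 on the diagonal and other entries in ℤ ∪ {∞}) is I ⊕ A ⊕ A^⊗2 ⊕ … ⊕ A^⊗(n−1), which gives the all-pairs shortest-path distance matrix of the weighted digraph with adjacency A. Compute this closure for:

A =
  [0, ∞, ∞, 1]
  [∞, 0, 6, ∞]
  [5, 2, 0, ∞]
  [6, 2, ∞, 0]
Closure =
  [0, 3, 9, 1]
  [11, 0, 6, 12]
  [5, 2, 0, 6]
  [6, 2, 8, 0]

This is the Floyd-Warshall all-pairs shortest-path computation. For each intermediate vertex k = 0, 1, …, 3, update dist[i][j] ← min(dist[i][j], dist[i][k] + dist[k][j]). The final matrix gives, for each (i, j), the minimum total weight of any directed path from i to j (possibly empty when i = j).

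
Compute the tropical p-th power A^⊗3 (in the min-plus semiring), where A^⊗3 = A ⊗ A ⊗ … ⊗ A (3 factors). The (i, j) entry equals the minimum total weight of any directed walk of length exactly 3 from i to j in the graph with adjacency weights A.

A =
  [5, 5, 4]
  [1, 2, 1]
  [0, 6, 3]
A^⊗3 =
  [6, 9, 8]
  [3, 6, 5]
  [4, 7, 6]

Each entry (A^⊗3)_ij equals the minimum over all length-3 walks i = v_0 → v_1 → … → v_3 = j of Σ_t A[v_t][v_{t+1}]. For example, for (i, j) = (0, 2) we minimise over 9 possible intermediate vertex sequences; the minimum is 8, attained along the walk 0 → 1 → 1 → 2.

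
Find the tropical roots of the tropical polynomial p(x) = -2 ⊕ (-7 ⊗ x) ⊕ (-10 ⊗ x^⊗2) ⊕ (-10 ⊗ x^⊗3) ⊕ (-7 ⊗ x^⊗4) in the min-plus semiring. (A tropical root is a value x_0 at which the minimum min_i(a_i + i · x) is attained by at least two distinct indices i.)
Roots: {-3, 0, 3, 5}

Each tropical root is a break point of the lower envelope of the lines y = a_i + i · x (there are 5 lines, with slopes 0, 1, ..., 4). Only the lines that attain the minimum somewhere contribute to roots; other lines are dominated. Here the surviving (envelope) indices are i = 4, i = 3, i = 2, i = 1, i = 0.
Intersections between consecutive envelope lines give the roots: for adjacent envelope indices i < j the intersection is x = (a_i − a_j) / (j − i). Reading off the sorted break points: {-3, 0, 3, 5}.
Verification: at each break x_0, at least two indices attain the minimum of min_i(a_i + i · x_0).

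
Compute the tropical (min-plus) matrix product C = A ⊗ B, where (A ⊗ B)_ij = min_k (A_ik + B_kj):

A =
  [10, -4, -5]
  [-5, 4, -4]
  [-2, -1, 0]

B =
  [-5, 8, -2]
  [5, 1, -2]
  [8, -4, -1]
A ⊗ B =
  [1, -9, -6]
  [-10, -8, -7]
  [-7, -4, -4]

Apply the min-plus product entry-by-entry:
  C[0][0] = min over k of (A[0][0] + B[0][0] = 10 + -5 = 5, A[0][1] + B[1][0] = -4 + 5 = 1, A[0][2] + B[2][0] = -5 + 8 = 3) = 1 (attained at k = 1)
  C[0][1] = min over k of (A[0][0] + B[0][1] = 10 + 8 = 18, A[0][1] + B[1][1] = -4 + 1 = -3, A[0][2] + B[2][1] = -5 + -4 = -9) = -9 (attained at k = 2)
  C[0][2] = min over k of (A[0][0] + B[0][2] = 10 + -2 = 8, A[0][1] + B[1][2] = -4 + -2 = -6, A[0][2] + B[2][2] = -5 + -1 = -6) = -6 (attained at k = 1)
  C[1][0] = min over k of (A[1][0] + B[0][0] = -5 + -5 = -10, A[1][1] + B[1][0] = 4 + 5 = 9, A[1][2] + B[2][0] = -4 + 8 = 4) = -10 (attained at k = 0)
  C[1][1] = min over k of (A[1][0] + B[0][1] = -5 + 8 = 3, A[1][1] + B[1][1] = 4 + 1 = 5, A[1][2] + B[2][1] = -4 + -4 = -8) = -8 (attained at k = 2)
  C[1][2] = min over k of (A[1][0] + B[0][2] = -5 + -2 = -7, A[1][1] + B[1][2] = 4 + -2 = 2, A[1][2] + B[2][2] = -4 + -1 = -5) = -7 (attained at k = 0)
  C[2][0] = min over k of (A[2][0] + B[0][0] = -2 + -5 = -7, A[2][1] + B[1][0] = -1 + 5 = 4, A[2][2] + B[2][0] = 0 + 8 = 8) = -7 (attained at k = 0)
  C[2][1] = min over k of (A[2][0] + B[0][1] = -2 + 8 = 6, A[2][1] + B[1][1] = -1 + 1 = 0, A[2][2] + B[2][1] = 0 + -4 = -4) = -4 (attained at k = 2)
  C[2][2] = min over k of (A[2][0] + B[0][2] = -2 + -2 = -4, A[2][1] + B[1][2] = -1 + -2 = -3, A[2][2] + B[2][2] = 0 + -1 = -1) = -4 (attained at k = 0)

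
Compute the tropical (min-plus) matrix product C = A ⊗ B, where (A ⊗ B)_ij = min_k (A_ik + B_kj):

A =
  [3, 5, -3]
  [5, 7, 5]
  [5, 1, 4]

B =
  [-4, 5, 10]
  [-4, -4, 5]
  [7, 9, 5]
A ⊗ B =
  [-1, 1, 2]
  [1, 3, 10]
  [-3, -3, 6]

Apply the min-plus product entry-by-entry:
  C[0][0] = min over k of (A[0][0] + B[0][0] = 3 + -4 = -1, A[0][1] + B[1][0] = 5 + -4 = 1, A[0][2] + B[2][0] = -3 + 7 = 4) = -1 (attained at k = 0)
  C[0][1] = min over k of (A[0][0] + B[0][1] = 3 + 5 = 8, A[0][1] + B[1][1] = 5 + -4 = 1, A[0][2] + B[2][1] = -3 + 9 = 6) = 1 (attained at k = 1)
  C[0][2] = min over k of (A[0][0] + B[0][2] = 3 + 10 = 13, A[0][1] + B[1][2] = 5 + 5 = 10, A[0][2] + B[2][2] = -3 + 5 = 2) = 2 (attained at k = 2)
  C[1][0] = min over k of (A[1][0] + B[0][0] = 5 + -4 = 1, A[1][1] + B[1][0] = 7 + -4 = 3, A[1][2] + B[2][0] = 5 + 7 = 12) = 1 (attained at k = 0)
  C[1][1] = min over k of (A[1][0] + B[0][1] = 5 + 5 = 10, A[1][1] + B[1][1] = 7 + -4 = 3, A[1][2] + B[2][1] = 5 + 9 = 14) = 3 (attained at k = 1)
  C[1][2] = min over k of (A[1][0] + B[0][2] = 5 + 10 = 15, A[1][1] + B[1][2] = 7 + 5 = 12, A[1][2] + B[2][2] = 5 + 5 = 10) = 10 (attained at k = 2)
  C[2][0] = min over k of (A[2][0] + B[0][0] = 5 + -4 = 1, A[2][1] + B[1][0] = 1 + -4 = -3, A[2][2] + B[2][0] = 4 + 7 = 11) = -3 (attained at k = 1)
  C[2][1] = min over k of (A[2][0] + B[0][1] = 5 + 5 = 10, A[2][1] + B[1][1] = 1 + -4 = -3, A[2][2] + B[2][1] = 4 + 9 = 13) = -3 (attained at k = 1)
  C[2][2] = min over k of (A[2][0] + B[0][2] = 5 + 10 = 15, A[2][1] + B[1][2] = 1 + 5 = 6, A[2][2] + B[2][2] = 4 + 5 = 9) = 6 (attained at k = 1)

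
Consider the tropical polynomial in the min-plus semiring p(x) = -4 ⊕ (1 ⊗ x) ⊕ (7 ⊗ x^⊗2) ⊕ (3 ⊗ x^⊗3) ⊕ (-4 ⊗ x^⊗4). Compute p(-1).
p(-1) = -8

A tropical monomial a ⊗ x^⊗i evaluates to a + i · x. Evaluating each term at x = -1:
  Term 0 contributes -4 + 0 · -1 = -4
  Term 1 contributes 1 + 1 · -1 = 0
  Term 2 contributes 7 + 2 · -1 = 5
  Term 3 contributes 3 + 3 · -1 = 0
  Term 4 contributes -4 + 4 · -1 = -8
p(-1) = ⊕ of these = min[-4, 0, 5, 0, -8] = -8.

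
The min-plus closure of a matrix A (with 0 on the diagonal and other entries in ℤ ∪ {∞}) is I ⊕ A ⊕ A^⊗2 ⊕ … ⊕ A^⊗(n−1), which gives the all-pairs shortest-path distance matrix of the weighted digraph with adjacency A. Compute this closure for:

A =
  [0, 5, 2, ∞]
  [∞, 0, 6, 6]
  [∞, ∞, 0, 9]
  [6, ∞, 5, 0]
Closure =
  [0, 5, 2, 11]
  [12, 0, 6, 6]
  [15, 20, 0, 9]
  [6, 11, 5, 0]

This is the Floyd-Warshall all-pairs shortest-path computation. For each intermediate vertex k = 0, 1, …, 3, update dist[i][j] ← min(dist[i][j], dist[i][k] + dist[k][j]). The final matrix gives, for each (i, j), the minimum total weight of any directed path from i to j (possibly empty when i = j).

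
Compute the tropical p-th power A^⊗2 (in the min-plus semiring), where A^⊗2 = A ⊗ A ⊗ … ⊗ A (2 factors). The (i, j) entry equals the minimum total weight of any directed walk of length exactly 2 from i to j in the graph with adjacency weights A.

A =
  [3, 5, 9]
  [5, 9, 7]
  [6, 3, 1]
A^⊗2 =
  [6, 8, 10]
  [8, 10, 8]
  [7, 4, 2]

Each entry (A^⊗2)_ij equals the minimum over all length-2 walks i = v_0 → v_1 → … → v_2 = j of Σ_t A[v_t][v_{t+1}]. For example, for (i, j) = (0, 2) we minimise over 3 possible intermediate vertex sequences; the minimum is 10, attained along the walk 0 → 2 → 2.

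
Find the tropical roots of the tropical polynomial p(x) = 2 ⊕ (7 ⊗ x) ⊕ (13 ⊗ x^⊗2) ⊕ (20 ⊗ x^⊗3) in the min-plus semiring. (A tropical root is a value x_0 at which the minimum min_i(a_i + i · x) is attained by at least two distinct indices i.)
Roots: {-7, -6, -5}

Each tropical root is a break point of the lower envelope of the lines y = a_i + i · x (there are 4 lines, with slopes 0, 1, ..., 3). Only the lines that attain the minimum somewhere contribute to roots; other lines are dominated. Here the surviving (envelope) indices are i = 3, i = 2, i = 1, i = 0.
Intersections between consecutive envelope lines give the roots: for adjacent envelope indices i < j the intersection is x = (a_i − a_j) / (j − i). Reading off the sorted break points: {-7, -6, -5}.
Verification: at each break x_0, at least two indices attain the minimum of min_i(a_i + i · x_0).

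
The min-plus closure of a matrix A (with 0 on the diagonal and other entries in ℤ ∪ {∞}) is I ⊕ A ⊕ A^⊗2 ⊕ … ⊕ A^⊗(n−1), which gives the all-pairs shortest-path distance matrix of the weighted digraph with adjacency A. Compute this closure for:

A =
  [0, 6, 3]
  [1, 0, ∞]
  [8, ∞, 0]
Closure =
  [0, 6, 3]
  [1, 0, 4]
  [8, 14, 0]

This is the Floyd-Warshall all-pairs shortest-path computation. For each intermediate vertex k = 0, 1, …, 2, update dist[i][j] ← min(dist[i][j], dist[i][k] + dist[k][j]). The final matrix gives, for each (i, j), the minimum total weight of any directed path from i to j (possibly empty when i = j).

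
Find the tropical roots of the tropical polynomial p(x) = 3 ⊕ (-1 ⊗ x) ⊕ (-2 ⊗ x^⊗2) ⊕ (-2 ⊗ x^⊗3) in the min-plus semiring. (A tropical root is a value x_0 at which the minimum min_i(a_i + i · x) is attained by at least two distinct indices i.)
Roots: {0, 1, 4}

Each tropical root is a break point of the lower envelope of the lines y = a_i + i · x (there are 4 lines, with slopes 0, 1, ..., 3). Only the lines that attain the minimum somewhere contribute to roots; other lines are dominated. Here the surviving (envelope) indices are i = 3, i = 2, i = 1, i = 0.
Intersections between consecutive envelope lines give the roots: for adjacent envelope indices i < j the intersection is x = (a_i − a_j) / (j − i). Reading off the sorted break points: {0, 1, 4}.
Verification: at each break x_0, at least two indices attain the minimum of min_i(a_i + i · x_0).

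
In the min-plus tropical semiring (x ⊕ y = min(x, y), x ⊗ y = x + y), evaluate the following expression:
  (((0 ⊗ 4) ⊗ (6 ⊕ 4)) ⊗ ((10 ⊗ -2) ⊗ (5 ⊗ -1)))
(((0 ⊗ 4) ⊗ (6 ⊕ 4)) ⊗ ((10 ⊗ -2) ⊗ (5 ⊗ -1))) = 20

Expand innermost to outermost. Recall ⊕ takes the minimum of its arguments and ⊗ takes their sum. Working out the expression (((0 ⊗ 4) ⊗ (6 ⊕ 4)) ⊗ ((10 ⊗ -2) ⊗ (5 ⊗ -1))) gives 20.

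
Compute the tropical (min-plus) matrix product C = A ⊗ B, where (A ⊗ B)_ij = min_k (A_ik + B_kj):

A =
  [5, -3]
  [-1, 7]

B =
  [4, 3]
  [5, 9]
A ⊗ B =
  [2, 6]
  [3, 2]

Apply the min-plus product entry-by-entry:
  C[0][0] = min over k of (A[0][0] + B[0][0] = 5 + 4 = 9, A[0][1] + B[1][0] = -3 + 5 = 2) = 2 (attained at k = 1)
  C[0][1] = min over k of (A[0][0] + B[0][1] = 5 + 3 = 8, A[0][1] + B[1][1] = -3 + 9 = 6) = 6 (attained at k = 1)
  C[1][0] = min over k of (A[1][0] + B[0][0] = -1 + 4 = 3, A[1][1] + B[1][0] = 7 + 5 = 12) = 3 (attained at k = 0)
  C[1][1] = min over k of (A[1][0] + B[0][1] = -1 + 3 = 2, A[1][1] + B[1][1] = 7 + 9 = 16) = 2 (attained at k = 0)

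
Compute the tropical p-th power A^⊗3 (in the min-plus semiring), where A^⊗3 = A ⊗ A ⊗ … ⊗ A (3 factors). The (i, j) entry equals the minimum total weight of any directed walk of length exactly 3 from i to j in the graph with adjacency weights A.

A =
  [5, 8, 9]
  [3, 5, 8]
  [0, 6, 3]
A^⊗3 =
  [12, 17, 15]
  [11, 15, 14]
  [6, 11, 9]

Each entry (A^⊗3)_ij equals the minimum over all length-3 walks i = v_0 → v_1 → … → v_3 = j of Σ_t A[v_t][v_{t+1}]. For example, for (i, j) = (0, 2) we minimise over 9 possible intermediate vertex sequences; the minimum is 15, attained along the walk 0 → 2 → 2 → 2.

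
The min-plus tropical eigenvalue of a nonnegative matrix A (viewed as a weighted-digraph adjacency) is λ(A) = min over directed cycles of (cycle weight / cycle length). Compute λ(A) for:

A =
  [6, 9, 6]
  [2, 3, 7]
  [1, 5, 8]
λ(A) = 3

Enumerate directed cycles and compute their means (weight / length). Sample:
  cycle 0 → 0: weight = 6, length = 1, mean = 6/1 ≈ 6.000
  cycle 1 → 1: weight = 3, length = 1, mean = 3/1 ≈ 3.000
  cycle 2 → 2: weight = 8, length = 1, mean = 8/1 ≈ 8.000
  cycle 0 → 1 → 0: weight = 11, length = 2, mean = 11/2 ≈ 5.500
  cycle 0 → 2 → 0: weight = 7, length = 2, mean = 7/2 ≈ 3.500
  cycle 1 → 0 → 1: weight = 11, length = 2, mean = 11/2 ≈ 5.500
Minimum mean = 3.000, attained e.g. along the cycle 1 → 1 with weight 3 and length 1. So λ(A) = 3/1 = 3.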